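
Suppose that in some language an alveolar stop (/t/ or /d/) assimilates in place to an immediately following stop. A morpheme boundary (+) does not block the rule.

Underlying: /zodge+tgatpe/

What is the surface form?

/d/ before /g/ (velar) → [g]
/t/ before /g/ (velar) → [k]
/t/ before /p/ (labial) → [p]

[zogge+kgappe]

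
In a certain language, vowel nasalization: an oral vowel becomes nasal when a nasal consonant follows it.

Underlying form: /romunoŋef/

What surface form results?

[rõmũnõŋef]

/o/ before nasal /m/ → [õ]
/u/ before nasal /n/ → [ũ]
/o/ before nasal /ŋ/ → [õ]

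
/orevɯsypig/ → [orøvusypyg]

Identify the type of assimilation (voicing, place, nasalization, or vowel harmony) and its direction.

vowel harmony, progressive

/e/→[ø] /ɯ/→[u] /i/→[y].
Vowels agree with the first vowel, so the harmony is progressive.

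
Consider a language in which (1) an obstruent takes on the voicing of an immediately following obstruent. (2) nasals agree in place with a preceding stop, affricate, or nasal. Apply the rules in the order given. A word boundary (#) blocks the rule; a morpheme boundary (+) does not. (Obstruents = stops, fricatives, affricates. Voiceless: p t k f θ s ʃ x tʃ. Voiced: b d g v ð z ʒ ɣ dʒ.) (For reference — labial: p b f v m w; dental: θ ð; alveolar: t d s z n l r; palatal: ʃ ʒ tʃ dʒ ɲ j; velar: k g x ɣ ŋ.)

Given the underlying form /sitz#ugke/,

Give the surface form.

[sidz#ukke]

Rule 1: /t/ before /z/ (voiced) → [d]
Rule 1: /g/ before /k/ (voiceless) → [k]
After rule 1: sidz#ukke
Rule 2: no segment meets the rule's conditions; no change.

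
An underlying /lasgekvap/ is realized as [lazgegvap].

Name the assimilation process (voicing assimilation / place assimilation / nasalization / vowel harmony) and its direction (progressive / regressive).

/s/→[z] /k/→[g].
Each target copies a feature from the following segment, so the direction is regressive.

voicing assimilation, regressive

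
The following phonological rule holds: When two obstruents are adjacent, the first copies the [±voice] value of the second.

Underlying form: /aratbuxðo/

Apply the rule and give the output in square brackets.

[aradbuɣðo]

/t/ before /b/ (voiced) → [d]
/x/ before /ð/ (voiced) → [ɣ]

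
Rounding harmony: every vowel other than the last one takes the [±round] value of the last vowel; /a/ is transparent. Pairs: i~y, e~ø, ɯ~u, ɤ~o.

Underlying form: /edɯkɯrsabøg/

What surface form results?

[ødukursabøg]

/e/ harmonizes with /ø/ ([+round]) → [ø]
/ɯ/ harmonizes with /ø/ ([+round]) → [u]
/ɯ/ harmonizes with /ø/ ([+round]) → [u]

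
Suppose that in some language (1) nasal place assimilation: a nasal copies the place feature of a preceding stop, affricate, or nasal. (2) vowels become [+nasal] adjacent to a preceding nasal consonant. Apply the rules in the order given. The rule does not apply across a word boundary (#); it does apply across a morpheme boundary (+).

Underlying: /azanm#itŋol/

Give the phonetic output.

Rule 1: /m/ after /n/ (alveolar) → [n]
Rule 1: /ŋ/ after /t/ (alveolar) → [n]
After rule 1: azann#itnol
Rule 2: /o/ after nasal /n/ → [õ]

[azann#itnõl]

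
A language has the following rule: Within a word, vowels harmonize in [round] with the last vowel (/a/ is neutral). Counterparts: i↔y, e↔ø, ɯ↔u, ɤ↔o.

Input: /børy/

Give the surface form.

[børy]

no segment meets the rule's conditions; no change.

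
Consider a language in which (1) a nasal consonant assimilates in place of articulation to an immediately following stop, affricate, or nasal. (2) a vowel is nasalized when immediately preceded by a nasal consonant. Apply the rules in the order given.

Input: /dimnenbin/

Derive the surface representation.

[dinnẽmbin]

Rule 1: /m/ before /n/ (alveolar) → [n]
Rule 1: /n/ before /b/ (labial) → [m]
After rule 1: dinnembin
Rule 2: /e/ after nasal /n/ → [ẽ]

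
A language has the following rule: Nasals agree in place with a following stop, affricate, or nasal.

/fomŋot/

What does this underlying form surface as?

/m/ before /ŋ/ (velar) → [ŋ]

[foŋŋot]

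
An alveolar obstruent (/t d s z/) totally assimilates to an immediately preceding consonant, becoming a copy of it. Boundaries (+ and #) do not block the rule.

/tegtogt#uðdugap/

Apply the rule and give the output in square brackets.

/t/ after /g/ → [g] (total assimilation)
/t/ after /g/ → [g] (total assimilation)
/d/ after /ð/ → [ð] (total assimilation)

[teggogg#uððugap]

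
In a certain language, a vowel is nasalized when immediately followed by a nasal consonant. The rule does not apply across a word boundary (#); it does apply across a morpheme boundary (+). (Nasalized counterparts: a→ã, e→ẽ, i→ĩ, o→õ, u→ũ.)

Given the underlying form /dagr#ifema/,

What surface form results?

[dagr#ifẽma]

/e/ before nasal /m/ → [ẽ]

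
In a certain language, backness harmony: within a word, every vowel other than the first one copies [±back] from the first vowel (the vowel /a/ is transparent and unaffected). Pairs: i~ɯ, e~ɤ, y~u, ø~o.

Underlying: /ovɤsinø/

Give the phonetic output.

/i/ harmonizes with /o/ ([+back]) → [ɯ]
/ø/ harmonizes with /o/ ([+back]) → [o]

[ovɤsɯno]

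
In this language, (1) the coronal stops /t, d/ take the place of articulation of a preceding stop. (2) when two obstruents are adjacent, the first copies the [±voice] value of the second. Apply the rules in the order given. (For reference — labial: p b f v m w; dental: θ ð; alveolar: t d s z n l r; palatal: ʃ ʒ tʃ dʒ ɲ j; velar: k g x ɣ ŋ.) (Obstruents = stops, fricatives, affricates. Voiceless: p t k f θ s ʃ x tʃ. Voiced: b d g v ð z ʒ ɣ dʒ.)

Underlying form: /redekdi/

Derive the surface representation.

[redeggi]

Rule 1: /d/ after /k/ (velar) → [g]
After rule 1: redekgi
Rule 2: /k/ before /g/ (voiced) → [g]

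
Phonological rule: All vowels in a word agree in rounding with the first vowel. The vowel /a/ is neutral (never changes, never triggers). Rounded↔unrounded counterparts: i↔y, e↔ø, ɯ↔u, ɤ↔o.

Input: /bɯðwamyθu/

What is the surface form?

[bɯðwamiθɯ]

/y/ harmonizes with /ɯ/ ([-round]) → [i]
/u/ harmonizes with /ɯ/ ([-round]) → [ɯ]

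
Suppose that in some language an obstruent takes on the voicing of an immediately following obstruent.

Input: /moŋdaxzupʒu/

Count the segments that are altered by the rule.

2

/x/ before /z/ (voiced) → [ɣ]
/p/ before /ʒ/ (voiced) → [b]
2 segments change.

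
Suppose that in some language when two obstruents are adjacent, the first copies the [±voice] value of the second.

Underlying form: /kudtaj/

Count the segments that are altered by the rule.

/d/ before /t/ (voiceless) → [t]
1 segment changes.

1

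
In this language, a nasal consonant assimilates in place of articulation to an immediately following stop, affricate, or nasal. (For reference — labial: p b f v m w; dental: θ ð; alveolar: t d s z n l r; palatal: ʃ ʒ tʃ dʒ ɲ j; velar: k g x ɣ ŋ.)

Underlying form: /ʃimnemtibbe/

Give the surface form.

[ʃinnentibbe]

/m/ before /n/ (alveolar) → [n]
/m/ before /t/ (alveolar) → [n]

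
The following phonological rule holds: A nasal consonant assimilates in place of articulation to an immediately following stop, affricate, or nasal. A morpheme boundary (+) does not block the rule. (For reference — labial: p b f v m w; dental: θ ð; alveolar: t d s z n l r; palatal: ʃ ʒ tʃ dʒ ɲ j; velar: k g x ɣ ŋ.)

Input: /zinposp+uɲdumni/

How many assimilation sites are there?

/n/ before /p/ (labial) → [m]
/ɲ/ before /d/ (alveolar) → [n]
/m/ before /n/ (alveolar) → [n]
3 segments change.

3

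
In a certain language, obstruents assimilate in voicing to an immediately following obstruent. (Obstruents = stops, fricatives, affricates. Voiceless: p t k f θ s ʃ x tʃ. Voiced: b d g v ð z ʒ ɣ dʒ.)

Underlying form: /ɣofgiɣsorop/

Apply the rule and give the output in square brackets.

/f/ before /g/ (voiced) → [v]
/ɣ/ before /s/ (voiceless) → [x]

[ɣovgixsorop]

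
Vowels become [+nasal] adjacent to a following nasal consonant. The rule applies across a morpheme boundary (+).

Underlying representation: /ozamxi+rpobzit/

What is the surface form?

/a/ before nasal /m/ → [ã]

[ozãmxi+rpobzit]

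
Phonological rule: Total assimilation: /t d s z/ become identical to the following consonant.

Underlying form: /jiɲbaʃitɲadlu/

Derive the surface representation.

[jiɲbaʃiɲɲallu]

/t/ before /ɲ/ → [ɲ] (total assimilation)
/d/ before /l/ → [l] (total assimilation)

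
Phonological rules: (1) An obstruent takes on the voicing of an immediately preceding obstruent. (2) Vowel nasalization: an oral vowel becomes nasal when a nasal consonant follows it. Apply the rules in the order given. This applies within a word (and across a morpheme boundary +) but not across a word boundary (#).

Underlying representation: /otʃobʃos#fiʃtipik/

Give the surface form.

[otʃobʒos#fiʃtipik]

Rule 1: /ʃ/ after /b/ (voiced) → [ʒ]
After rule 1: otʃobʒos#fiʃtipik
Rule 2: no segment meets the rule's conditions; no change.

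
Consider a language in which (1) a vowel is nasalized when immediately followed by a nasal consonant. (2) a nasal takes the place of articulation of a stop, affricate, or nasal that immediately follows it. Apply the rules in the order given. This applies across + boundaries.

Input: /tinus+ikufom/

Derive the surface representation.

Rule 1: /i/ before nasal /n/ → [ĩ]
Rule 1: /o/ before nasal /m/ → [õ]
After rule 1: tĩnus+ikufõm
Rule 2: no segment meets the rule's conditions; no change.

[tĩnus+ikufõm]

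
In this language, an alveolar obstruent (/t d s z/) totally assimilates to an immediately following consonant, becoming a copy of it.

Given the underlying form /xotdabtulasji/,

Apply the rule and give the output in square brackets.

/t/ before /d/ → [d] (total assimilation)
/s/ before /j/ → [j] (total assimilation)

[xoddabtulajji]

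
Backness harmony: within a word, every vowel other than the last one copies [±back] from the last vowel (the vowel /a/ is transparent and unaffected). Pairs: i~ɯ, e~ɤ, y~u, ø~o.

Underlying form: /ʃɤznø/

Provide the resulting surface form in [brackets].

[ʃeznø]

/ɤ/ harmonizes with /ø/ ([-back]) → [e]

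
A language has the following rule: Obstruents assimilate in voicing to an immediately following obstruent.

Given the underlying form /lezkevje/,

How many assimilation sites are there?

/z/ before /k/ (voiceless) → [s]
1 segment changes.

1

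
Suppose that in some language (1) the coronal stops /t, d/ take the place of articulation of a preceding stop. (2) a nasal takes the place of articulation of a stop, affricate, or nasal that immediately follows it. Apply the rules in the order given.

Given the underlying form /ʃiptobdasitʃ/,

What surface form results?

[ʃippobbasitʃ]

Rule 1: /t/ after /p/ (labial) → [p]
Rule 1: /d/ after /b/ (labial) → [b]
After rule 1: ʃippobbasitʃ
Rule 2: no segment meets the rule's conditions; no change.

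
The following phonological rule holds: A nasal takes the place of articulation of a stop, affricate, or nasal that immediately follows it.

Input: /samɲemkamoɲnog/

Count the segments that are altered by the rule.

3

/m/ before /ɲ/ (palatal) → [ɲ]
/m/ before /k/ (velar) → [ŋ]
/ɲ/ before /n/ (alveolar) → [n]
3 segments change.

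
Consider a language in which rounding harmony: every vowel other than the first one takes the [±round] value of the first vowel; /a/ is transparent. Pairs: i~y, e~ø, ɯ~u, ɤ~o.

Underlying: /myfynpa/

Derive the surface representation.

no segment meets the rule's conditions; no change.

[myfynpa]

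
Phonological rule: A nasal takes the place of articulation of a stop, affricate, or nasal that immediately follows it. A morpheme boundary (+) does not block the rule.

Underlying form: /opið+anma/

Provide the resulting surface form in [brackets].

/n/ before /m/ (labial) → [m]

[opið+amma]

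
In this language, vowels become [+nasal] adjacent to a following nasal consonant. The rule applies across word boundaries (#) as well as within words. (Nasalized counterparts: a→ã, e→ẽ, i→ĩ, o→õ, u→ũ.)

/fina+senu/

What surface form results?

/i/ before nasal /n/ → [ĩ]
/e/ before nasal /n/ → [ẽ]

[fĩna+sẽnu]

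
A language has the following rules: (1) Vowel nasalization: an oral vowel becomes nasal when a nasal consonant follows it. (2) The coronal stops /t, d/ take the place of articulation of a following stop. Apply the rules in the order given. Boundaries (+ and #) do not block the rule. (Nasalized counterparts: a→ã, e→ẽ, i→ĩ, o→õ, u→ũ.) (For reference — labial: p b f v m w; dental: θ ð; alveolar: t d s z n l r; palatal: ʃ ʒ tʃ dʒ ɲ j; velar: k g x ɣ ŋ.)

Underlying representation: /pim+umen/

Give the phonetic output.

Rule 1: /i/ before nasal /m/ → [ĩ]
Rule 1: /u/ before nasal /m/ → [ũ]
Rule 1: /e/ before nasal /n/ → [ẽ]
After rule 1: pĩm+ũmẽn
Rule 2: no segment meets the rule's conditions; no change.

[pĩm+ũmẽn]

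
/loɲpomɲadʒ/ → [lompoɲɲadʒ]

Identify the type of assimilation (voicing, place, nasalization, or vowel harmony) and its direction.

/ɲ/→[m] /m/→[ɲ].
Each target copies a feature from the following segment, so the direction is regressive.

place assimilation, regressive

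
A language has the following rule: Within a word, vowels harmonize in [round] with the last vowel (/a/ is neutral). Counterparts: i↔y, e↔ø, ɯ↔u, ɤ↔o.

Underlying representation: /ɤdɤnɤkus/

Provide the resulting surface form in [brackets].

[odonokus]

/ɤ/ harmonizes with /u/ ([+round]) → [o]
/ɤ/ harmonizes with /u/ ([+round]) → [o]
/ɤ/ harmonizes with /u/ ([+round]) → [o]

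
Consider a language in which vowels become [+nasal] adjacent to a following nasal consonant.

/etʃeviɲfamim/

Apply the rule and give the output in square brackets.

/i/ before nasal /ɲ/ → [ĩ]
/a/ before nasal /m/ → [ã]
/i/ before nasal /m/ → [ĩ]

[etʃevĩɲfãmĩm]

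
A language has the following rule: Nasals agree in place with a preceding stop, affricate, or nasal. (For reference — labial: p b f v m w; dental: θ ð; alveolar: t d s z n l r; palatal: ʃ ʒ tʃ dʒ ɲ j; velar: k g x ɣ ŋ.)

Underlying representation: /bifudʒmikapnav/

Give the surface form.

/m/ after /dʒ/ (palatal) → [ɲ]
/n/ after /p/ (labial) → [m]

[bifudʒɲikapmav]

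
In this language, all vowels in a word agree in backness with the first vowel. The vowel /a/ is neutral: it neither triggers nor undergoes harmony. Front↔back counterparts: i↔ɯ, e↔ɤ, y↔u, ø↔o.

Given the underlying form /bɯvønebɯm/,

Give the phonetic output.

/ø/ harmonizes with /ɯ/ ([+back]) → [o]
/e/ harmonizes with /ɯ/ ([+back]) → [ɤ]

[bɯvonɤbɯm]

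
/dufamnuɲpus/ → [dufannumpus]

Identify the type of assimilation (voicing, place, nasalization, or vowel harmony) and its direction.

/m/→[n] /ɲ/→[m].
Each target copies a feature from the following segment, so the direction is regressive.

place assimilation, regressive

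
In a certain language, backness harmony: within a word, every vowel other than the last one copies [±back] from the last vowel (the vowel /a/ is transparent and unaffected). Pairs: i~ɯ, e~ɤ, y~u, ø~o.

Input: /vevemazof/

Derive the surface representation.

[vɤvɤmazof]

/e/ harmonizes with /o/ ([+back]) → [ɤ]
/e/ harmonizes with /o/ ([+back]) → [ɤ]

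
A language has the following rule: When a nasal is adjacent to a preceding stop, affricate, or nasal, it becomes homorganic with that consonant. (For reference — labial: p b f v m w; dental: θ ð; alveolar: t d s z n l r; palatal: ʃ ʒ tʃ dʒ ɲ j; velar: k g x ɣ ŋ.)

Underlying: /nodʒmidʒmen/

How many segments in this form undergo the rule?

/m/ after /dʒ/ (palatal) → [ɲ]
/m/ after /dʒ/ (palatal) → [ɲ]
2 segments change.

2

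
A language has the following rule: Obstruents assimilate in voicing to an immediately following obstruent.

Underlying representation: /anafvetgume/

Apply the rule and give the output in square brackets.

[anavvedgume]

/f/ before /v/ (voiced) → [v]
/t/ before /g/ (voiced) → [d]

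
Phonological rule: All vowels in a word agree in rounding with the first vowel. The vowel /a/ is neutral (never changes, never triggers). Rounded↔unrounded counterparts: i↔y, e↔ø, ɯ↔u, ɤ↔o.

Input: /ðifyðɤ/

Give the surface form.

/y/ harmonizes with /i/ ([-round]) → [i]

[ðifiðɤ]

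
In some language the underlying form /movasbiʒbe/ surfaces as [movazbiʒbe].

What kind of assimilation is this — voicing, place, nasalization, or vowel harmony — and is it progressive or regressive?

voicing assimilation, regressive

/s/→[z].
Each target copies a feature from the following segment, so the direction is regressive.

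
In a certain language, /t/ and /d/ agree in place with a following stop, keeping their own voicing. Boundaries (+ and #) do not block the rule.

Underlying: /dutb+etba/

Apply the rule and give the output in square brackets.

/t/ before /b/ (labial) → [p]
/t/ before /b/ (labial) → [p]

[dupb+epba]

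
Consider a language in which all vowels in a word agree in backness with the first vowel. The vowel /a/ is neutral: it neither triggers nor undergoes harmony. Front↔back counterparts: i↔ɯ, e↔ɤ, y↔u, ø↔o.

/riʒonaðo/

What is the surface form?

[riʒønaðø]

/o/ harmonizes with /i/ ([-back]) → [ø]
/o/ harmonizes with /i/ ([-back]) → [ø]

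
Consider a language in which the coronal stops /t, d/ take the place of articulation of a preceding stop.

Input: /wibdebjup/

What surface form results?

/d/ after /b/ (labial) → [b]

[wibbebjup]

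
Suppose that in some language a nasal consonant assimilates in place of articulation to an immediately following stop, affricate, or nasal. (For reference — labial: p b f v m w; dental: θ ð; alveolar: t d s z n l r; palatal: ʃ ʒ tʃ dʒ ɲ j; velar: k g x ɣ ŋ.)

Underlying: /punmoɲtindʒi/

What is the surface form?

/n/ before /m/ (labial) → [m]
/ɲ/ before /t/ (alveolar) → [n]
/n/ before /dʒ/ (palatal) → [ɲ]

[pummontiɲdʒi]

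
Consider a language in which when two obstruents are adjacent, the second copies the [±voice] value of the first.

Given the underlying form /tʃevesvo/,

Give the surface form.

[tʃevesfo]

/v/ after /s/ (voiceless) → [f]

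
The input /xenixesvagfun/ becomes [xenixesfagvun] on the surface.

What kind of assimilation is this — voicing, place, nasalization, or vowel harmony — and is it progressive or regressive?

voicing assimilation, progressive

/v/→[f] /f/→[v].
Each target copies a feature from the preceding segment, so the direction is progressive.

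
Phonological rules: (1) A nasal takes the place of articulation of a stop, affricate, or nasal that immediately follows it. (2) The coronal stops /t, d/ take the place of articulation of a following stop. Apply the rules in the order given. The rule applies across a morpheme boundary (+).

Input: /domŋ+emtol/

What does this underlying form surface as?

[doŋŋ+entol]

Rule 1: /m/ before /ŋ/ (velar) → [ŋ]
Rule 1: /m/ before /t/ (alveolar) → [n]
After rule 1: doŋŋ+entol
Rule 2: no segment meets the rule's conditions; no change.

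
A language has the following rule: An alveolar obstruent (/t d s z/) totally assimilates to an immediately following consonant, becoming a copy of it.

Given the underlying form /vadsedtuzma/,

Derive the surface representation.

[vassettumma]

/d/ before /s/ → [s] (total assimilation)
/d/ before /t/ → [t] (total assimilation)
/z/ before /m/ → [m] (total assimilation)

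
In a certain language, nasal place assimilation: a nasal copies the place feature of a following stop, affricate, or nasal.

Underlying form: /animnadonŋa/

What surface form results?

[aninnadoŋŋa]

/m/ before /n/ (alveolar) → [n]
/n/ before /ŋ/ (velar) → [ŋ]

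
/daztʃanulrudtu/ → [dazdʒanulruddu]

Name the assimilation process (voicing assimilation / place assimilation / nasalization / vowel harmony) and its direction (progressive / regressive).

/tʃ/→[dʒ] /t/→[d].
Each target copies a feature from the preceding segment, so the direction is progressive.

voicing assimilation, progressive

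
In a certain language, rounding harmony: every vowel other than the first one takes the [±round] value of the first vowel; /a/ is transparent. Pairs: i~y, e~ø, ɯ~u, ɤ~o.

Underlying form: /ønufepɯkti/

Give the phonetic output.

[ønuføpukty]

/e/ harmonizes with /ø/ ([+round]) → [ø]
/ɯ/ harmonizes with /ø/ ([+round]) → [u]
/i/ harmonizes with /ø/ ([+round]) → [y]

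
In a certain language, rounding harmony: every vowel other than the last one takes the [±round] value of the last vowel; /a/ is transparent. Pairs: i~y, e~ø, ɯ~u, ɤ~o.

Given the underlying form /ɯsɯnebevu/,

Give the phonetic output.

/ɯ/ harmonizes with /u/ ([+round]) → [u]
/ɯ/ harmonizes with /u/ ([+round]) → [u]
/e/ harmonizes with /u/ ([+round]) → [ø]
/e/ harmonizes with /u/ ([+round]) → [ø]

[usunøbøvu]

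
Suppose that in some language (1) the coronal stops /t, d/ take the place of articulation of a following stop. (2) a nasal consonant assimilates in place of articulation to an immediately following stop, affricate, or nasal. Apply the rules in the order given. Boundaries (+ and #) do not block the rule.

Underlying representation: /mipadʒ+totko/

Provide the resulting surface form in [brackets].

[mipadʒ+tokko]

Rule 1: /t/ before /k/ (velar) → [k]
After rule 1: mipadʒ+tokko
Rule 2: no segment meets the rule's conditions; no change.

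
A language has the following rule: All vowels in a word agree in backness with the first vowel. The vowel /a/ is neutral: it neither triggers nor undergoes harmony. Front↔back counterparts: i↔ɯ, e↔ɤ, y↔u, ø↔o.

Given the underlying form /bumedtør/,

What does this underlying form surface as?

/e/ harmonizes with /u/ ([+back]) → [ɤ]
/ø/ harmonizes with /u/ ([+back]) → [o]

[bumɤdtor]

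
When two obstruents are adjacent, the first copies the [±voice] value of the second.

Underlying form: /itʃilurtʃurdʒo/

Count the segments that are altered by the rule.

0

No segment meets the rule's conditions.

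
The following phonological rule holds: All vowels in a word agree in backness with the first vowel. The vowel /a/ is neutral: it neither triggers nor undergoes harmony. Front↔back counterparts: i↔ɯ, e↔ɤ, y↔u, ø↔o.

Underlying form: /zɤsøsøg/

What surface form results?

[zɤsosog]

/ø/ harmonizes with /ɤ/ ([+back]) → [o]
/ø/ harmonizes with /ɤ/ ([+back]) → [o]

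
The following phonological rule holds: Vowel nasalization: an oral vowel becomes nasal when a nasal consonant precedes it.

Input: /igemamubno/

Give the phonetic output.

[igemãmũbnõ]

/a/ after nasal /m/ → [ã]
/u/ after nasal /m/ → [ũ]
/o/ after nasal /n/ → [õ]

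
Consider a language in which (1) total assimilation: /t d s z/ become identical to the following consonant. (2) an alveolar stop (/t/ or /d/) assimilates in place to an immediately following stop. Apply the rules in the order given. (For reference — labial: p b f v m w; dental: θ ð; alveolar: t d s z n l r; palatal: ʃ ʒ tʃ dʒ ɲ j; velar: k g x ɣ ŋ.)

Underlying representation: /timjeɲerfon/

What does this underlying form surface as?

Rule 1: no segment meets the rule's conditions; no change.
After rule 1: timjeɲerfon
Rule 2: no segment meets the rule's conditions; no change.

[timjeɲerfon]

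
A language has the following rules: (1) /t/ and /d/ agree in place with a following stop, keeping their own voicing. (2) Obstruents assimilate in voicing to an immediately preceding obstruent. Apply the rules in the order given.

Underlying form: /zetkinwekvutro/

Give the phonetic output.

[zekkinwekfutro]

Rule 1: /t/ before /k/ (velar) → [k]
After rule 1: zekkinwekvutro
Rule 2: /v/ after /k/ (voiceless) → [f]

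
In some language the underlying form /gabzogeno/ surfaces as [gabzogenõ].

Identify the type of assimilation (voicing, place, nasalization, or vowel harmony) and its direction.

/o/→[õ].
Each target copies a feature from the preceding segment, so the direction is progressive.

nasalization, progressive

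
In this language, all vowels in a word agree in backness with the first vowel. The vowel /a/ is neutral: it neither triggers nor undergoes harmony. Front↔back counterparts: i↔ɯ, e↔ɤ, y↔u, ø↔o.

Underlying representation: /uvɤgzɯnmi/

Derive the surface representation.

[uvɤgzɯnmɯ]

/i/ harmonizes with /u/ ([+back]) → [ɯ]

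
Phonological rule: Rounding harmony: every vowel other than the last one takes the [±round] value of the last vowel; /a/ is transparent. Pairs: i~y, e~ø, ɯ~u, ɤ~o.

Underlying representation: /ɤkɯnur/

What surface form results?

[okunur]

/ɤ/ harmonizes with /u/ ([+round]) → [o]
/ɯ/ harmonizes with /u/ ([+round]) → [u]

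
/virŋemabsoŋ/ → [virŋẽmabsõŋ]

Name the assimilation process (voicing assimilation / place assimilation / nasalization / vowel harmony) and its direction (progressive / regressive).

nasalization, regressive

/e/→[ẽ] /o/→[õ].
Each target copies a feature from the following segment, so the direction is regressive.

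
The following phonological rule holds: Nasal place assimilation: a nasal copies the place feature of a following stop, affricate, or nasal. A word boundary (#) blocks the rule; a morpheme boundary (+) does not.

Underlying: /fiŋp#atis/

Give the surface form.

/ŋ/ before /p/ (labial) → [m]

[fimp#atis]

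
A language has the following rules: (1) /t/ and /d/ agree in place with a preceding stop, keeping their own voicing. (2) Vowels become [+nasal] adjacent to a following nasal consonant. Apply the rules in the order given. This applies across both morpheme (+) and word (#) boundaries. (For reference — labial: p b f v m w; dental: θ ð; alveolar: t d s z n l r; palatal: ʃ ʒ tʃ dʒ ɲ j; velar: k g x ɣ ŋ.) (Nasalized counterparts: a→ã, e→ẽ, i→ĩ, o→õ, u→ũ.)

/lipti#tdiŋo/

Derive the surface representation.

Rule 1: /t/ after /p/ (labial) → [p]
After rule 1: lippi#tdiŋo
Rule 2: /i/ before nasal /ŋ/ → [ĩ]

[lippi#tdĩŋo]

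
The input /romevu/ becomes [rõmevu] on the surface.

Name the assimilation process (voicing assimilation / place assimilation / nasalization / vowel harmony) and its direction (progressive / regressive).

/o/→[õ].
Each target copies a feature from the following segment, so the direction is regressive.

nasalization, regressive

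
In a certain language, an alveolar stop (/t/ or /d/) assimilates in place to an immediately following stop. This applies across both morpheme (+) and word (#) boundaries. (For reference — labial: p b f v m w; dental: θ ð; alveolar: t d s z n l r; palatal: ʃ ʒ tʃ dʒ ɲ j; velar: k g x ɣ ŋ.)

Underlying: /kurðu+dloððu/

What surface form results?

[kurðu+dloððu]

no segment meets the rule's conditions; no change.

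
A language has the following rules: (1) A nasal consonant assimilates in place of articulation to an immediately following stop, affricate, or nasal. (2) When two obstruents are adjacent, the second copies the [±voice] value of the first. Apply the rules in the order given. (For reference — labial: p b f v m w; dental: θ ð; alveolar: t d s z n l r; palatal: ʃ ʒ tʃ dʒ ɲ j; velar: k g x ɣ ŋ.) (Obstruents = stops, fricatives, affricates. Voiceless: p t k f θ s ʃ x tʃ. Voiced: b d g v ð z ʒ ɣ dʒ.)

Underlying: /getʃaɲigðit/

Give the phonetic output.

Rule 1: no segment meets the rule's conditions; no change.
After rule 1: getʃaɲigðit
Rule 2: no segment meets the rule's conditions; no change.

[getʃaɲigðit]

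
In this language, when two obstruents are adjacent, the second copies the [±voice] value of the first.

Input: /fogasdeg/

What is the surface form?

[fogasteg]

/d/ after /s/ (voiceless) → [t]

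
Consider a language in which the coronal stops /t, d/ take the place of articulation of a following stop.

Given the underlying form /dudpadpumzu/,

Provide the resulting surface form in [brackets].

/d/ before /p/ (labial) → [b]
/d/ before /p/ (labial) → [b]

[dubpabpumzu]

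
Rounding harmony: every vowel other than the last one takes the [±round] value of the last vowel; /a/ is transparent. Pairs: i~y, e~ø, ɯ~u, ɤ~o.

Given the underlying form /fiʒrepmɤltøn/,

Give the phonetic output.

[fyʒrøpmoltøn]

/i/ harmonizes with /ø/ ([+round]) → [y]
/e/ harmonizes with /ø/ ([+round]) → [ø]
/ɤ/ harmonizes with /ø/ ([+round]) → [o]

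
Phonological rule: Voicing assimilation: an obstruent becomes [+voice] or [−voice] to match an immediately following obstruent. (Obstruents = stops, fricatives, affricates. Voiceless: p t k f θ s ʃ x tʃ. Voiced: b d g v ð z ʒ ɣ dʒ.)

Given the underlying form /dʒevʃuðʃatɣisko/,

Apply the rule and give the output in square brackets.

[dʒefʃuθʃadɣisko]

/v/ before /ʃ/ (voiceless) → [f]
/ð/ before /ʃ/ (voiceless) → [θ]
/t/ before /ɣ/ (voiced) → [d]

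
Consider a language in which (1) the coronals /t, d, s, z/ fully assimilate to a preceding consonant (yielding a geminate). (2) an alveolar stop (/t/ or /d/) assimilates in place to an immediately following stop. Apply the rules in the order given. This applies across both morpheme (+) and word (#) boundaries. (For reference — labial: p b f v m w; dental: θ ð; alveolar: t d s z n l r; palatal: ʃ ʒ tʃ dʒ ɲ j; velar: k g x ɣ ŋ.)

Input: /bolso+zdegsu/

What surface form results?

[bollo+zzeggu]

Rule 1: /s/ after /l/ → [l] (total assimilation)
Rule 1: /d/ after /z/ → [z] (total assimilation)
Rule 1: /s/ after /g/ → [g] (total assimilation)
After rule 1: bollo+zzeggu
Rule 2: no segment meets the rule's conditions; no change.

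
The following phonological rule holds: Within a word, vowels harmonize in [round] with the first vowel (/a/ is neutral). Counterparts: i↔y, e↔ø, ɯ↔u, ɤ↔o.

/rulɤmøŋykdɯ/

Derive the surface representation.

[rulomøŋykdu]

/ɤ/ harmonizes with /u/ ([+round]) → [o]
/ɯ/ harmonizes with /u/ ([+round]) → [u]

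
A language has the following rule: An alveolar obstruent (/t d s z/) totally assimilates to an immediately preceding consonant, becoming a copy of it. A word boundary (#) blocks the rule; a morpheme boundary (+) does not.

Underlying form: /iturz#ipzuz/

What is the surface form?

[iturr#ippuz]

/z/ after /r/ → [r] (total assimilation)
/z/ after /p/ → [p] (total assimilation)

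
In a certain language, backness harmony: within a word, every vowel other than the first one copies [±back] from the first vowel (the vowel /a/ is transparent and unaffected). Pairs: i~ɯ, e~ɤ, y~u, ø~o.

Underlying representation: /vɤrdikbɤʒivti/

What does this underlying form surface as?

[vɤrdɯkbɤʒɯvtɯ]

/i/ harmonizes with /ɤ/ ([+back]) → [ɯ]
/i/ harmonizes with /ɤ/ ([+back]) → [ɯ]
/i/ harmonizes with /ɤ/ ([+back]) → [ɯ]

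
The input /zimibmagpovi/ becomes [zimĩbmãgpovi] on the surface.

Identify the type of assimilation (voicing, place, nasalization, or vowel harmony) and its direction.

nasalization, progressive

/i/→[ĩ] /a/→[ã].
Each target copies a feature from the preceding segment, so the direction is progressive.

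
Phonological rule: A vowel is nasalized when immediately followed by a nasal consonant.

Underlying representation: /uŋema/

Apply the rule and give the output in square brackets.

[ũŋẽma]

/u/ before nasal /ŋ/ → [ũ]
/e/ before nasal /m/ → [ẽ]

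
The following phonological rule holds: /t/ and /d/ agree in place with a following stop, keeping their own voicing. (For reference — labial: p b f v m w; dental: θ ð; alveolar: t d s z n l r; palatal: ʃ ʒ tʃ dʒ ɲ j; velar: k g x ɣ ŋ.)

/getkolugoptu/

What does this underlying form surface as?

/t/ before /k/ (velar) → [k]

[gekkolugoptu]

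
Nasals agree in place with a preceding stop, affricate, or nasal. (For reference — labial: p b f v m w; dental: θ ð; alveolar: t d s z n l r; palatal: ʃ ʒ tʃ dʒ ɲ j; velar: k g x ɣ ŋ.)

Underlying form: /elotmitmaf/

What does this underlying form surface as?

/m/ after /t/ (alveolar) → [n]
/m/ after /t/ (alveolar) → [n]

[elotnitnaf]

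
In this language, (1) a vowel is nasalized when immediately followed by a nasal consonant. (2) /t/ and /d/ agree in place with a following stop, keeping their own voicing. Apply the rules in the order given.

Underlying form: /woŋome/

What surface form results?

Rule 1: /o/ before nasal /ŋ/ → [õ]
Rule 1: /o/ before nasal /m/ → [õ]
After rule 1: wõŋõme
Rule 2: no segment meets the rule's conditions; no change.

[wõŋõme]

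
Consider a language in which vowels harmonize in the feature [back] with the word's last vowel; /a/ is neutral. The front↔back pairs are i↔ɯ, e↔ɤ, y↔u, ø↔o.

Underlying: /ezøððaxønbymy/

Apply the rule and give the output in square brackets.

[ezøððaxønbymy]

no segment meets the rule's conditions; no change.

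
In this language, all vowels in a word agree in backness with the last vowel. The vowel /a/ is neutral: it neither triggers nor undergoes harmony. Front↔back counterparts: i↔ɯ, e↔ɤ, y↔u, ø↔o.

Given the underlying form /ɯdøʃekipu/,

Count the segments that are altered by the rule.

/ø/ harmonizes with /u/ ([+back]) → [o]
/e/ harmonizes with /u/ ([+back]) → [ɤ]
/i/ harmonizes with /u/ ([+back]) → [ɯ]
3 segments change.

3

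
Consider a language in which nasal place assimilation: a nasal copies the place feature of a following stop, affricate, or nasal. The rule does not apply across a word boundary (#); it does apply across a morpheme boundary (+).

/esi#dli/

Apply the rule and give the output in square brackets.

[esi#dli]

no segment meets the rule's conditions; no change.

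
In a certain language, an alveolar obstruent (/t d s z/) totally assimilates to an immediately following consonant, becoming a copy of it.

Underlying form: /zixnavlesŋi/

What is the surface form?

[zixnavleŋŋi]

/s/ before /ŋ/ → [ŋ] (total assimilation)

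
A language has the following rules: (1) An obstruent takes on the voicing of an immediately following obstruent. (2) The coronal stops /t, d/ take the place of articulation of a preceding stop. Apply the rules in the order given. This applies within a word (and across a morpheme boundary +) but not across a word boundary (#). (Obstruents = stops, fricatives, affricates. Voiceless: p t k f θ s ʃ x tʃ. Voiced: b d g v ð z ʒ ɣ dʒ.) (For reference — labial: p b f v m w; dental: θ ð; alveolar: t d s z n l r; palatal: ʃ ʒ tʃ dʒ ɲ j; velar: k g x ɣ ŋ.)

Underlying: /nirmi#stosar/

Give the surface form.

[nirmi#stosar]

Rule 1: no segment meets the rule's conditions; no change.
After rule 1: nirmi#stosar
Rule 2: no segment meets the rule's conditions; no change.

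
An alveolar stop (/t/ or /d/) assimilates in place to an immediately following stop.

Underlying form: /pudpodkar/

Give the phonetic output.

/d/ before /p/ (labial) → [b]
/d/ before /k/ (velar) → [g]

[pubpogkar]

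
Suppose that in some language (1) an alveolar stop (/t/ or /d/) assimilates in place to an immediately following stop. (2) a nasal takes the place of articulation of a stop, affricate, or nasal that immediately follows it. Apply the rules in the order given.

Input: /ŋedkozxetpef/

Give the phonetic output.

Rule 1: /d/ before /k/ (velar) → [g]
Rule 1: /t/ before /p/ (labial) → [p]
After rule 1: ŋegkozxeppef
Rule 2: no segment meets the rule's conditions; no change.

[ŋegkozxeppef]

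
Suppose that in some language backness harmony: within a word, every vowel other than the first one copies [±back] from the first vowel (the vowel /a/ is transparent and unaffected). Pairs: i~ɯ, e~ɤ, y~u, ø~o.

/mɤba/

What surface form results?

[mɤba]

no segment meets the rule's conditions; no change.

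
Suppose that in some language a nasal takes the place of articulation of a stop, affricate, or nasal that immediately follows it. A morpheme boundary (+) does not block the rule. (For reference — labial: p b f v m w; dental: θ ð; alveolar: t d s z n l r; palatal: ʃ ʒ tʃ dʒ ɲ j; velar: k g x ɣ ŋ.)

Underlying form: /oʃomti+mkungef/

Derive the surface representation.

[oʃonti+ŋkuŋgef]

/m/ before /t/ (alveolar) → [n]
/m/ before /k/ (velar) → [ŋ]
/n/ before /g/ (velar) → [ŋ]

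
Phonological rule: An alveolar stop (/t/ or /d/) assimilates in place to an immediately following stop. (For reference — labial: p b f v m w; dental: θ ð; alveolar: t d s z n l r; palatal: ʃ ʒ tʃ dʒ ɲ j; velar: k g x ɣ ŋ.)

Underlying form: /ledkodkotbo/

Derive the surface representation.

/d/ before /k/ (velar) → [g]
/d/ before /k/ (velar) → [g]
/t/ before /b/ (labial) → [p]

[legkogkopbo]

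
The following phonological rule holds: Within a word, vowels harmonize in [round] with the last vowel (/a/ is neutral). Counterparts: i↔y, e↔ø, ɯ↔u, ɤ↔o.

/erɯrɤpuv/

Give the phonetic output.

[øruropuv]

/e/ harmonizes with /u/ ([+round]) → [ø]
/ɯ/ harmonizes with /u/ ([+round]) → [u]
/ɤ/ harmonizes with /u/ ([+round]) → [o]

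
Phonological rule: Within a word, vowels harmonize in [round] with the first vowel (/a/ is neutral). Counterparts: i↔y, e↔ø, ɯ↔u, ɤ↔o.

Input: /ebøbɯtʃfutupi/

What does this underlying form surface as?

/ø/ harmonizes with /e/ ([-round]) → [e]
/u/ harmonizes with /e/ ([-round]) → [ɯ]
/u/ harmonizes with /e/ ([-round]) → [ɯ]

[ebebɯtʃfɯtɯpi]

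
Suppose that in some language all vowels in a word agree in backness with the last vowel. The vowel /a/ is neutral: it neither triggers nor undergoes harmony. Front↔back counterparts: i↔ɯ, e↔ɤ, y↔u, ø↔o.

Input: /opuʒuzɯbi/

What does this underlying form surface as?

[øpyʒyzibi]

/o/ harmonizes with /i/ ([-back]) → [ø]
/u/ harmonizes with /i/ ([-back]) → [y]
/u/ harmonizes with /i/ ([-back]) → [y]
/ɯ/ harmonizes with /i/ ([-back]) → [i]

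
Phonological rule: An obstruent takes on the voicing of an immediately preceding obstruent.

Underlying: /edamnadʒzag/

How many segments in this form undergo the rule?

0

No segment meets the rule's conditions.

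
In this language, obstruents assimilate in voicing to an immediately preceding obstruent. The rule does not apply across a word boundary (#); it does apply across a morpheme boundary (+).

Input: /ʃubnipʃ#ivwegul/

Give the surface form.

[ʃubnipʃ#ivwegul]

no segment meets the rule's conditions; no change.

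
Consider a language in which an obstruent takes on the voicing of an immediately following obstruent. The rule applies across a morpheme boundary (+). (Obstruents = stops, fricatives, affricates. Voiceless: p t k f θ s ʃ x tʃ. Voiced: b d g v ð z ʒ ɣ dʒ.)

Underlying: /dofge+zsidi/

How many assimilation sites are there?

/f/ before /g/ (voiced) → [v]
/z/ before /s/ (voiceless) → [s]
2 segments change.

2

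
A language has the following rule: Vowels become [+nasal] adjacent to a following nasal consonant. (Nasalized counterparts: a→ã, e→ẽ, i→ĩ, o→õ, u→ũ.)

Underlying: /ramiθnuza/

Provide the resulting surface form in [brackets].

/a/ before nasal /m/ → [ã]

[rãmiθnuza]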